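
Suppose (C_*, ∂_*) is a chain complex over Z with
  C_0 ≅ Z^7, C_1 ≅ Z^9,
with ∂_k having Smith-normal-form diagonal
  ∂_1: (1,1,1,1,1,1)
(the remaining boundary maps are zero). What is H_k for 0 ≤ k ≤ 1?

H_0 = Z,  H_1 = Z^3.

H_0: b_0 = 7 − 0 − 6 = 1; torsion from ∂_1 factors > 1: none. So H_0 = Z.
H_1: b_1 = 9 − 6 − 0 = 3; torsion from ∂_2 factors > 1: none. So H_1 = Z^3.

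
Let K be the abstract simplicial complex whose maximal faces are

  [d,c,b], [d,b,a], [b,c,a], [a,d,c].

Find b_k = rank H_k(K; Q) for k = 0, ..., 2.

We work with the vertex ordering a < b < c < d. The simplices of K, each written with vertices in increasing order, are:

  0-simplices (4): a, b, c, d
  1-simplices (6): ab, ac, ad, bc, bd, cd
  2-simplices (4): abc, abd, acd, bcd

Hence C_0 ≅ Z^4, C_1 ≅ Z^6, C_2 ≅ Z^4.

The boundary map ∂_1: C_1 → C_0 is given by ∂[p,q] = [q] − [p]. For instance
  ∂ab = b − a.
The 4×6 boundary matrix has rank 3 and Smith normal form diag(1,1,1).

The boundary map ∂_2: C_2 → C_1 sends each 2-simplex [p,q,r] to [q,r] − [p,r] + [p,q]. For instance
  ∂abd = bd − ad + ab,
  ∂abc = bc − ac + ab.
This gives a 6×4 integer matrix of rank 3; reducing to Smith normal form yields diagonal entries (1,1,1).

Reading off H_k = ker ∂_k / im ∂_{k+1}:

  H_0: rank C_0 − rank ∂_1 = 4 − 3 = 1, and the invariant factors of ∂_1 are all 1, so H_0 = Z.
  H_1: rank ker ∂_1 − rank ∂_2 = (6 − 3) − 3 = 0, and the invariant factors of ∂_2 are all 1, so H_1 = 0.
  H_2: rank ker ∂_2 − rank ∂_3 = (4 − 3) − 0 = 1, and there is no ∂_3, so H_2 = Z.

Hence the Betti numbers are b_0 = 1, b_1 = 0, b_2 = 1.

b_0 = 1, b_1 = 0, b_2 = 1.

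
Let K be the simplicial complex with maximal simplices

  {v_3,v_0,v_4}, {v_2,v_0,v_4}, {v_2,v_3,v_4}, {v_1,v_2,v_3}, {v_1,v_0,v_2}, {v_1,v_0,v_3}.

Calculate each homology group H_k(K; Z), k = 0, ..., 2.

H_0 ≅ Z,  H_1 = 0,  H_2 ≅ Z.

We work with the vertex ordering v_0 < v_1 < v_2 < v_3 < v_4. The simplices of K, each written with vertices in increasing order, are:

  0-simplices (5): [v_0], [v_1], [v_2], [v_3], [v_4]
  1-simplices (9): [v_0,v_1], [v_0,v_2], [v_0,v_3], [v_0,v_4], [v_1,v_2], [v_1,v_3], [v_2,v_3], [v_2,v_4], [v_3,v_4]
  2-simplices (6): [v_0,v_1,v_2], [v_0,v_1,v_3], [v_0,v_2,v_4], [v_0,v_3,v_4], [v_1,v_2,v_3], [v_2,v_3,v_4]

so the chain groups are C_0 ≅ Z^5, C_1 ≅ Z^9, C_2 ≅ Z^6.

The boundary map ∂_1: C_1 → C_0 is given by ∂[p,q] = [q] − [p].
This gives a 5×9 integer matrix of rank 4; reducing to Smith normal form yields diagonal entries (1,1,1,1).

The boundary map ∂_2: C_2 → C_1 sends each 2-simplex [p,q,r] to [q,r] − [p,r] + [p,q]. For instance
  ∂[v_0,v_1,v_3] = [v_1,v_3] − [v_0,v_3] + [v_0,v_1],
  ∂[v_0,v_3,v_4] = [v_3,v_4] − [v_0,v_4] + [v_0,v_3].
The resulting 9×6 matrix has rank 5, and its Smith normal form has invariant factors (1,1,1,1,1).

From H_k ≅ ker(∂_k) / im(∂_{k+1}) we obtain:

  H_0: rank C_0 − rank ∂_1 = 5 − 4 = 1, and the invariant factors of ∂_1 are all 1, so H_0 ≅ Z.
  H_1: rank ker ∂_1 − rank ∂_2 = (9 − 4) − 5 = 0, and the invariant factors of ∂_2 are all 1, so H_1 ≅ 0.
  H_2: rank ker ∂_2 − rank ∂_3 = (6 − 5) − 0 = 1, and there is no ∂_3, so H_2 ≅ Z.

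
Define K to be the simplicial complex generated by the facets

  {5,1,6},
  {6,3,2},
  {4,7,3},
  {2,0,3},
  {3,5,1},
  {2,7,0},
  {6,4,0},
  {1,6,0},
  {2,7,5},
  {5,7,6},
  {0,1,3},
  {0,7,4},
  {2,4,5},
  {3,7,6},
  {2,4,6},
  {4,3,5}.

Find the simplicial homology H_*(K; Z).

H_0 ≅ Z,  H_1 ≅ Z^2,  H_2 ≅ Z.

Take the total order 0 < 1 < 2 < 3 < 4 < 5 < 6 < 7 on the vertex set. Then K (dimension 2) consists of the simplices:

  0-simplices (8): [0], [1], [2], [3], [4], [5], [6], [7]
  1-simplices (24): (24 of them)
  2-simplices (16): [0,1,3], [0,1,6], [0,2,3], [0,2,7], [0,4,6], [0,4,7], [1,3,5], [1,5,6], [2,3,6], [2,4,5], [2,4,6], [2,5,7], [3,4,5], [3,4,7], [3,6,7], [5,6,7]

so the chain groups are C_0 ≅ Z^8, C_1 ≅ Z^24, C_2 ≅ Z^16.

∂_1: C_1 → C_0 is given by ∂[p,q] = [q] − [p].
The 8×24 boundary matrix has rank 7 and Smith normal form diag(1,1,1,1,1,1,1).

∂_2: C_2 → C_1 maps a triangle to the signed sum of its edges. For instance
  ∂[0,2,7] = [2,7] − [0,7] + [0,2],
  ∂[0,1,6] = [1,6] − [0,6] + [0,1].
The resulting 24×16 matrix has rank 15, and its Smith normal form has invariant factors (1,1,1,1,1,1,1,1,1,1,1,1,1,1,1).

Computing H_k = (kernel of ∂_k) / (image of ∂_{k+1}):

  H_0: rank C_0 − rank ∂_1 = 8 − 7 = 1, and the invariant factors of ∂_1 are all 1, so H_0 ≅ Z.
  H_1: rank ker ∂_1 − rank ∂_2 = (24 − 7) − 15 = 2, and the invariant factors of ∂_2 are all 1, so H_1 ≅ Z^2.
  H_2: rank ker ∂_2 − rank ∂_3 = (16 − 15) − 0 = 1, and there is no ∂_3, so H_2 ≅ Z.

As a check, the Euler characteristic is 8 − 24 + 16 = 0, which agrees with 1 − 2 + 1 = 0.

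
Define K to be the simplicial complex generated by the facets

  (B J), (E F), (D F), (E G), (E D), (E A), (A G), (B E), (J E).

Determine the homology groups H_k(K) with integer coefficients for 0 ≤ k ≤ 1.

Order the vertices as A < B < D < E < F < G < J. Listing each simplex with vertices in this order, K has dimension 1 with simplices:

  0-simplices (7): A, B, D, E, F, G, J
  1-simplices (9): AE, AG, BE, BJ, DE, DF, EF, EG, EJ

Hence C_0 ≅ Z^7, C_1 ≅ Z^9.

Boundary ∂_1: C_1 → C_0 is given by ∂[p,q] = [q] − [p]. For instance
  ∂EJ = J − E.
The resulting 7×9 matrix has rank 6, and its Smith normal form has invariant factors (1,1,1,1,1,1).

Computing H_k = (kernel of ∂_k) / (image of ∂_{k+1}):

  H_0: rank C_0 − rank ∂_1 = 7 − 6 = 1, and the invariant factors of ∂_1 are all 1, so H_0 = Z.
  H_1: rank ker ∂_1 − rank ∂_2 = (9 − 6) − 0 = 3, and there is no ∂_2, so H_1 = Z^3.

As a check, the Euler characteristic is 7 − 9 = -2, which agrees with 1 − 3 = -2.

H_0 = Z,  H_1 = Z^3.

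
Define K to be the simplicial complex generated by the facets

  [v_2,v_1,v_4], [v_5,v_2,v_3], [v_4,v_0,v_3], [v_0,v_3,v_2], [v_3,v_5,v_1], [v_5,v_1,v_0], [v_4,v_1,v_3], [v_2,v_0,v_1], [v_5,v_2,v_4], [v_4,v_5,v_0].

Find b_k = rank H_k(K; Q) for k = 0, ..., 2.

b_0 = 1, b_1 = 0, b_2 = 0.

Fix the vertex order v_0 < v_1 < v_2 < v_3 < v_4 < v_5 and write every simplex with vertices in increasing order. Then dim K = 2 and the simplices of K are:

  0-simplices (6): [v_0], [v_1], [v_2], [v_3], [v_4], [v_5]
  1-simplices (15): (15 of them)
  2-simplices (10): [v_0,v_1,v_2], [v_0,v_1,v_5], [v_0,v_2,v_3], [v_0,v_3,v_4], [v_0,v_4,v_5], [v_1,v_2,v_4], [v_1,v_3,v_4], [v_1,v_3,v_5], [v_2,v_3,v_5], [v_2,v_4,v_5]

giving chain groups C_0 ≅ Z^6, C_1 ≅ Z^15, C_2 ≅ Z^10.

The boundary map ∂_1: C_1 → C_0 is given by ∂[p,q] = [q] − [p].
As a 6×15 matrix over Z this has rank 5, with invariant factors (1,1,1,1,1).

Boundary ∂_2: C_2 → C_1 maps a triangle to the signed sum of its edges. For instance
  ∂[v_0,v_2,v_3] = [v_2,v_3] − [v_0,v_3] + [v_0,v_2],
  ∂[v_2,v_4,v_5] = [v_4,v_5] − [v_2,v_5] + [v_2,v_4].
The resulting 15×10 matrix has rank 10, and its Smith normal form has invariant factors (1,1,1,1,1,1,1,1,1,2).

Now H_k = ker ∂_k / im ∂_{k+1}, so:

  H_0: rank C_0 − rank ∂_1 = 6 − 5 = 1, and the invariant factors of ∂_1 are all 1, so H_0 ≅ Z.
  H_1: rank ker ∂_1 − rank ∂_2 = (15 − 5) − 10 = 0, and ∂_2 has invariant factor 2 > 1, so H_1 ≅ Z/2.
  H_2: rank ker ∂_2 − rank ∂_3 = (10 − 10) − 0 = 0, and there is no ∂_3, so H_2 ≅ 0.

Hence the Betti numbers are b_0 = 1, b_1 = 0, b_2 = 0.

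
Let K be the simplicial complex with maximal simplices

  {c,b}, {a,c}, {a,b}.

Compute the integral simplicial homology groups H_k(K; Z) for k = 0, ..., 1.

H_0 ≅ Z,  H_1 ≅ Z.

Take the total order a < b < c on the vertex set. Then K (dimension 1) consists of the simplices:

  0-simplices (3): a, b, c
  1-simplices (3): ab, ac, bc

giving chain groups C_0 ≅ Z^3, C_1 ≅ Z^3.

Boundary ∂_1: C_1 → C_0 is given by ∂[p,q] = [q] − [p].
As a 3×3 matrix over Z this has rank 2, with invariant factors (1,1).

Now H_k = ker ∂_k / im ∂_{k+1}, so:

  H_0: rank C_0 − rank ∂_1 = 3 − 2 = 1, and the invariant factors of ∂_1 are all 1, so H_0 ≅ Z.
  H_1: rank ker ∂_1 − rank ∂_2 = (3 − 2) − 0 = 1, and there is no ∂_2, so H_1 ≅ Z.

As a check, the Euler characteristic is 3 − 3 = 0, which agrees with 1 − 1 = 0.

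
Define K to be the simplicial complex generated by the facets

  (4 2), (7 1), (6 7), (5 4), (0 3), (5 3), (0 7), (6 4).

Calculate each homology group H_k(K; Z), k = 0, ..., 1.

H_0 ≅ Z,  H_1 ≅ Z.

Take the total order 0 < 1 < 2 < 3 < 4 < 5 < 6 < 7 on the vertex set. Then K (dimension 1) consists of the simplices:

  0-simplices (8): [0], [1], [2], [3], [4], [5], [6], [7]
  1-simplices (8): [0,3], [0,7], [1,7], [2,4], [3,5], [4,5], [4,6], [6,7]

so the chain groups are C_0 ≅ Z^8, C_1 ≅ Z^8.

∂_1: C_1 → C_0 is given by ∂[p,q] = [q] − [p].
This gives a 8×8 integer matrix of rank 7; reducing to Smith normal form yields diagonal entries (1,1,1,1,1,1,1).

Computing H_k = (kernel of ∂_k) / (image of ∂_{k+1}):

  H_0: rank C_0 − rank ∂_1 = 8 − 7 = 1, and the invariant factors of ∂_1 are all 1, so H_0 = Z.
  H_1: rank ker ∂_1 − rank ∂_2 = (8 − 7) − 0 = 1, and there is no ∂_2, so H_1 = Z.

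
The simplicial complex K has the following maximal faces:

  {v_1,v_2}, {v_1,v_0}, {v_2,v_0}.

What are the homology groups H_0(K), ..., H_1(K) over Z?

H_0 ≅ Z,  H_1 ≅ Z.

Take the total order v_0 < v_1 < v_2 on the vertex set. Then K (dimension 1) consists of the simplices:

  0-simplices (3): [v_0], [v_1], [v_2]
  1-simplices (3): [v_0,v_1], [v_0,v_2], [v_1,v_2]

so the chain groups are C_0 ≅ Z^3, C_1 ≅ Z^3.

∂_1: C_1 → C_0 maps an edge to its endpoints' difference, ∂[p,q] = q − p. For instance
  ∂[v_0,v_1] = [v_1] − [v_0].
As a 3×3 matrix over Z this has rank 2, with invariant factors (1,1).

From H_k ≅ ker(∂_k) / im(∂_{k+1}) we obtain:

  H_0: rank C_0 − rank ∂_1 = 3 − 2 = 1, and the invariant factors of ∂_1 are all 1, so H_0 = Z.
  H_1: rank ker ∂_1 − rank ∂_2 = (3 − 2) − 0 = 1, and there is no ∂_2, so H_1 = Z.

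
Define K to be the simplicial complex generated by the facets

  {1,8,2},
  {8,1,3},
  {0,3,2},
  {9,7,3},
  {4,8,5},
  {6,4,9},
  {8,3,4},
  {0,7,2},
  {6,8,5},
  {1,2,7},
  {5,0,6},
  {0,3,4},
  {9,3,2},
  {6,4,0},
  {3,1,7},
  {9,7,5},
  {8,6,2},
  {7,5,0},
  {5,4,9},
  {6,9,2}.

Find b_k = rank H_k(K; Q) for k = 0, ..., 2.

b_0 = 1, b_1 = 1, b_2 = 0.

Fix the vertex order 0 < 1 < 2 < 3 < 4 < 5 < 6 < 7 < 8 < 9 and write every simplex with vertices in increasing order. Then dim K = 2 and the simplices of K are:

  0-simplices (10): [0], [1], [2], [3], [4], [5], [6], [7], [8], [9]
  1-simplices (30): (30 of them)
  2-simplices (20): (20 of them)

giving chain groups C_0 ≅ Z^10, C_1 ≅ Z^30, C_2 ≅ Z^20.

The boundary map ∂_1: C_1 → C_0 maps an edge to its endpoints' difference, ∂[p,q] = q − p.
The resulting 10×30 matrix has rank 9, and its Smith normal form has invariant factors (1,1,1,1,1,1,1,1,1).

∂_2: C_2 → C_1 sends each 2-simplex [p,q,r] to [q,r] − [p,r] + [p,q]. For instance
  ∂[4,6,9] = [6,9] − [4,9] + [4,6],
  ∂[0,2,3] = [2,3] − [0,3] + [0,2].
The resulting 30×20 matrix has rank 20, and its Smith normal form has invariant factors (1,1,1,1,1,1,1,1,1,1,1,1,1,1,1,1,1,1,1,2).

Computing H_k = (kernel of ∂_k) / (image of ∂_{k+1}):

  H_0: rank C_0 − rank ∂_1 = 10 − 9 = 1, and the invariant factors of ∂_1 are all 1, so H_0 ≅ Z.
  H_1: rank ker ∂_1 − rank ∂_2 = (30 − 9) − 20 = 1, and ∂_2 has invariant factor 2 > 1, so H_1 ≅ Z ⊕ Z_2.
  H_2: rank ker ∂_2 − rank ∂_3 = (20 − 20) − 0 = 0, and there is no ∂_3, so H_2 ≅ 0.

(K is a triangulation of the Klein bottle.)

Hence the Betti numbers are b_0 = 1, b_1 = 1, b_2 = 0.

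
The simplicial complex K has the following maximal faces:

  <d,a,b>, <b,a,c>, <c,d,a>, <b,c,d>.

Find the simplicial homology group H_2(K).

Fix the vertex order a < b < c < d and write every simplex with vertices in increasing order. Then dim K = 2 and the simplices of K are:

  0-simplices (4): a, b, c, d
  1-simplices (6): ab, ac, ad, bc, bd, cd
  2-simplices (4): abc, abd, acd, bcd

Hence C_0 ≅ Z^4, C_1 ≅ Z^6, C_2 ≅ Z^4.

The boundary map ∂_1: C_1 → C_0 is given by ∂[p,q] = [q] − [p].
The 4×6 boundary matrix has rank 3 and Smith normal form diag(1,1,1).

Boundary ∂_2: C_2 → C_1 acts by ∂[p,q,r] = [q,r] − [p,r] + [p,q]. For instance
  ∂abd = bd − ad + ab,
  ∂bcd = cd − bd + bc.
The 6×4 boundary matrix has rank 3 and Smith normal form diag(1,1,1).

From H_k ≅ ker(∂_k) / im(∂_{k+1}) we obtain:

  H_2: rank ker ∂_2 − rank ∂_3 = (4 − 3) − 0 = 1, and there is no ∂_3, so H_2 = Z.

(K is a triangulation of the 2-sphere S^2.)

H_2 ≅ Z.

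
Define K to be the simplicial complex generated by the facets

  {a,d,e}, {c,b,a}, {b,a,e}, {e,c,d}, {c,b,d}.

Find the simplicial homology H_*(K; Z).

H_0 = Z,  H_1 = Z,  H_2 = 0.

Fix the vertex order a < b < c < d < e and write every simplex with vertices in increasing order. Then dim K = 2 and the simplices of K are:

  0-simplices (5): a, b, c, d, e
  1-simplices (10): ab, ac, ad, ae, bc, bd, be, cd, ce, de
  2-simplices (5): abc, abe, ade, bcd, cde

Hence C_0 ≅ Z^5, C_1 ≅ Z^10, C_2 ≅ Z^5.

Boundary ∂_1: C_1 → C_0 is given by ∂[p,q] = [q] − [p].
This gives a 5×10 integer matrix of rank 4; reducing to Smith normal form yields diagonal entries (1,1,1,1).

The boundary map ∂_2: C_2 → C_1 maps a triangle to the signed sum of its edges. For instance
  ∂abe = be − ae + ab,
  ∂abc = bc − ac + ab.
The resulting 10×5 matrix has rank 5, and its Smith normal form has invariant factors (1,1,1,1,1).

Computing H_k = (kernel of ∂_k) / (image of ∂_{k+1}):

  H_0: rank C_0 − rank ∂_1 = 5 − 4 = 1, and the invariant factors of ∂_1 are all 1, so H_0 ≅ Z.
  H_1: rank ker ∂_1 − rank ∂_2 = (10 − 4) − 5 = 1, and the invariant factors of ∂_2 are all 1, so H_1 ≅ Z.
  H_2: rank ker ∂_2 − rank ∂_3 = (5 − 5) − 0 = 0, and there is no ∂_3, so H_2 ≅ 0.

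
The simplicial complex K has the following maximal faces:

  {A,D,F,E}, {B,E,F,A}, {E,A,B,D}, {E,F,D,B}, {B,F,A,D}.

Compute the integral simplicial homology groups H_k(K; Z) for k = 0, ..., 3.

Order the vertices as A < B < D < E < F. Listing each simplex with vertices in this order, K has dimension 3 with simplices:

  0-simplices (5): A, B, D, E, F
  1-simplices (10): AB, AD, AE, AF, BD, BE, BF, DE, DF, EF
  2-simplices (10): ABD, ABE, ABF, ADE, ADF, AEF, BDE, BDF, BEF, DEF
  3-simplices (5): ABDE, ABDF, ABEF, ADEF, BDEF

giving chain groups C_0 ≅ Z^5, C_1 ≅ Z^10, C_2 ≅ Z^10, C_3 ≅ Z^5.

The boundary map ∂_1: C_1 → C_0 sends each edge [p,q] (with p < q) to q − p.
As a 5×10 matrix over Z this has rank 4, with invariant factors (1,1,1,1).

Boundary ∂_2: C_2 → C_1 maps a triangle to the signed sum of its edges. For instance
  ∂BEF = EF − BF + BE,
  ∂ADF = DF − AF + AD.
This gives a 10×10 integer matrix of rank 6; reducing to Smith normal form yields diagonal entries (1,1,1,1,1,1).

The boundary map ∂_3: C_3 → C_2 sends each 3-simplex σ to the alternating sum Σ_i (−1)^i (σ with its i-th vertex removed). For instance
  ∂ABEF = BEF − AEF + ABF − ABE,
  ∂ABDF = BDF − ADF + ABF − ABD.
The 10×5 boundary matrix has rank 4 and Smith normal form diag(1,1,1,1).

From H_k ≅ ker(∂_k) / im(∂_{k+1}) we obtain:

  H_0: rank C_0 − rank ∂_1 = 5 − 4 = 1, and the invariant factors of ∂_1 are all 1, so H_0 = Z.
  H_1: rank ker ∂_1 − rank ∂_2 = (10 − 4) − 6 = 0, and the invariant factors of ∂_2 are all 1, so H_1 = 0.
  H_2: rank ker ∂_2 − rank ∂_3 = (10 − 6) − 4 = 0, and the invariant factors of ∂_3 are all 1, so H_2 = 0.
  H_3: rank ker ∂_3 − rank ∂_4 = (5 − 4) − 0 = 1, and there is no ∂_4, so H_3 = Z.

(K is a triangulation of the 3-sphere S^3.)

H_0 ≅ Z,  H_1 = 0,  H_2 = 0,  H_3 ≅ Z.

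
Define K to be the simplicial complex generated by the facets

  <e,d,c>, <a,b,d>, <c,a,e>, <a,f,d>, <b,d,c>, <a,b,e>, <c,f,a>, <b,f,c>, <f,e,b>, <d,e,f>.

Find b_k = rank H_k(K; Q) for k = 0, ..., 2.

b_0 = 1, b_1 = 0, b_2 = 0.

Take the total order a < b < c < d < e < f on the vertex set. Then K (dimension 2) consists of the simplices:

  0-simplices (6): a, b, c, d, e, f
  1-simplices (15): ab, ac, ad, ae, af, bc, bd, be, bf, cd, ce, cf, de, df, ef
  2-simplices (10): abd, abe, ace, acf, adf, bcd, bcf, bef, cde, def

giving chain groups C_0 ≅ Z^6, C_1 ≅ Z^15, C_2 ≅ Z^10.

Boundary ∂_1: C_1 → C_0 is given by ∂[p,q] = [q] − [p]. For instance
  ∂af = f − a.
As a 6×15 matrix over Z this has rank 5, with invariant factors (1,1,1,1,1).

The boundary map ∂_2: C_2 → C_1 acts by ∂[p,q,r] = [q,r] − [p,r] + [p,q]. For instance
  ∂bcf = cf − bf + bc,
  ∂bef = ef − bf + be.
As a 15×10 matrix over Z this has rank 10, with invariant factors (1,1,1,1,1,1,1,1,1,2).

Now H_k = ker ∂_k / im ∂_{k+1}, so:

  H_0: rank C_0 − rank ∂_1 = 6 − 5 = 1, and the invariant factors of ∂_1 are all 1, so H_0 = Z.
  H_1: rank ker ∂_1 − rank ∂_2 = (15 − 5) − 10 = 0, and ∂_2 has invariant factor 2 > 1, so H_1 = Z_2.
  H_2: rank ker ∂_2 − rank ∂_3 = (10 − 10) − 0 = 0, and there is no ∂_3, so H_2 = 0.

As a check, the Euler characteristic is 6 − 15 + 10 = 1, which agrees with 1 − 0 + 0 = 1.
(K is a triangulation of the real projective plane RP^2.)

Hence the Betti numbers are b_0 = 1, b_1 = 0, b_2 = 0.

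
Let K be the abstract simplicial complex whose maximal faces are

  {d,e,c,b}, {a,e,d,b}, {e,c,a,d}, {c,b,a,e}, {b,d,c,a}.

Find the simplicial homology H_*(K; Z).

We work with the vertex ordering a < b < c < d < e. The simplices of K, each written with vertices in increasing order, are:

  0-simplices (5): a, b, c, d, e
  1-simplices (10): ab, ac, ad, ae, bc, bd, be, cd, ce, de
  2-simplices (10): abc, abd, abe, acd, ace, ade, bcd, bce, bde, cde
  3-simplices (5): abcd, abce, abde, acde, bcde

so the chain groups are C_0 ≅ Z^5, C_1 ≅ Z^10, C_2 ≅ Z^10, C_3 ≅ Z^5.

Boundary ∂_1: C_1 → C_0 sends each edge [p,q] (with p < q) to q − p.
The 5×10 boundary matrix has rank 4 and Smith normal form diag(1,1,1,1).

The boundary map ∂_2: C_2 → C_1 acts by ∂[p,q,r] = [q,r] − [p,r] + [p,q]. For instance
  ∂cde = de − ce + cd,
  ∂abe = be − ae + ab.
This gives a 10×10 integer matrix of rank 6; reducing to Smith normal form yields diagonal entries (1,1,1,1,1,1).

The boundary map ∂_3: C_3 → C_2 sends each 3-simplex σ to the alternating sum Σ_i (−1)^i (σ with its i-th vertex removed). For instance
  ∂abcd = bcd − acd + abd − abc,
  ∂acde = cde − ade + ace − acd.
The 10×5 boundary matrix has rank 4 and Smith normal form diag(1,1,1,1).

Now H_k = ker ∂_k / im ∂_{k+1}, so:

  H_0: rank C_0 − rank ∂_1 = 5 − 4 = 1, and the invariant factors of ∂_1 are all 1, so H_0 ≅ Z.
  H_1: rank ker ∂_1 − rank ∂_2 = (10 − 4) − 6 = 0, and the invariant factors of ∂_2 are all 1, so H_1 ≅ 0.
  H_2: rank ker ∂_2 − rank ∂_3 = (10 − 6) − 4 = 0, and the invariant factors of ∂_3 are all 1, so H_2 ≅ 0.
  H_3: rank ker ∂_3 − rank ∂_4 = (5 − 4) − 0 = 1, and there is no ∂_4, so H_3 ≅ Z.

(K is a triangulation of the 3-sphere S^3.)

H_0 ≅ Z,  H_1 = 0,  H_2 = 0,  H_3 ≅ Z.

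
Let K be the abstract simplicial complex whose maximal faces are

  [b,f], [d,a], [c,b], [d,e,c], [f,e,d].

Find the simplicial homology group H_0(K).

H_0 = Z.

Fix the vertex order a < b < c < d < e < f and write every simplex with vertices in increasing order. Then dim K = 2 and the simplices of K are:

  0-simplices (6): a, b, c, d, e, f
  1-simplices (8): ad, bc, bf, cd, ce, de, df, ef
  2-simplices (2): cde, def

Hence C_0 ≅ Z^6, C_1 ≅ Z^8, C_2 ≅ Z^2.

Boundary ∂_1: C_1 → C_0 maps an edge to its endpoints' difference, ∂[p,q] = q − p.
The 6×8 boundary matrix has rank 5 and Smith normal form diag(1,1,1,1,1).

∂_2: C_2 → C_1 acts by ∂[p,q,r] = [q,r] − [p,r] + [p,q]. For instance
  ∂def = ef − df + de,
  ∂cde = de − ce + cd.
This gives a 8×2 integer matrix of rank 2; reducing to Smith normal form yields diagonal entries (1,1).

Now H_k = ker ∂_k / im ∂_{k+1}, so:

  H_0: rank C_0 − rank ∂_1 = 6 − 5 = 1, and the invariant factors of ∂_1 are all 1, so H_0 = Z.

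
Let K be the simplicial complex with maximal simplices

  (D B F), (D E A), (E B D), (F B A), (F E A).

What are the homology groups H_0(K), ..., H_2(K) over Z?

Fix the vertex order A < B < D < E < F and write every simplex with vertices in increasing order. Then dim K = 2 and the simplices of K are:

  0-simplices (5): A, B, D, E, F
  1-simplices (10): AB, AD, AE, AF, BD, BE, BF, DE, DF, EF
  2-simplices (5): ABF, ADE, AEF, BDE, BDF

giving chain groups C_0 ≅ Z^5, C_1 ≅ Z^10, C_2 ≅ Z^5.

Boundary ∂_1: C_1 → C_0 maps an edge to its endpoints' difference, ∂[p,q] = q − p. For instance
  ∂DE = E − D.
This gives a 5×10 integer matrix of rank 4; reducing to Smith normal form yields diagonal entries (1,1,1,1).

The boundary map ∂_2: C_2 → C_1 maps a triangle to the signed sum of its edges. For instance
  ∂BDE = DE − BE + BD,
  ∂ABF = BF − AF + AB.
As a 10×5 matrix over Z this has rank 5, with invariant factors (1,1,1,1,1).

Now H_k = ker ∂_k / im ∂_{k+1}, so:

  H_0: rank C_0 − rank ∂_1 = 5 − 4 = 1, and the invariant factors of ∂_1 are all 1, so H_0 ≅ Z.
  H_1: rank ker ∂_1 − rank ∂_2 = (10 − 4) − 5 = 1, and the invariant factors of ∂_2 are all 1, so H_1 ≅ Z.
  H_2: rank ker ∂_2 − rank ∂_3 = (5 − 5) − 0 = 0, and there is no ∂_3, so H_2 ≅ 0.

(K is a triangulation of the Möbius band.)

H_0 ≅ Z,  H_1 ≅ Z,  H_2 = 0.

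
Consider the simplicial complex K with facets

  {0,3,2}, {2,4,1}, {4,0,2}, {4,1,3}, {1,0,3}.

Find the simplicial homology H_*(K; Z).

Order the vertices as 0 < 1 < 2 < 3 < 4. Listing each simplex with vertices in this order, K has dimension 2 with simplices:

  0-simplices (5): [0], [1], [2], [3], [4]
  1-simplices (10): [0,1], [0,2], [0,3], [0,4], [1,2], [1,3], [1,4], [2,3], [2,4], [3,4]
  2-simplices (5): [0,1,3], [0,2,3], [0,2,4], [1,2,4], [1,3,4]

Hence C_0 ≅ Z^5, C_1 ≅ Z^10, C_2 ≅ Z^5.

The boundary map ∂_1: C_1 → C_0 is given by ∂[p,q] = [q] − [p].
This gives a 5×10 integer matrix of rank 4; reducing to Smith normal form yields diagonal entries (1,1,1,1).

The boundary map ∂_2: C_2 → C_1 maps a triangle to the signed sum of its edges. For instance
  ∂[0,2,4] = [2,4] − [0,4] + [0,2],
  ∂[0,2,3] = [2,3] − [0,3] + [0,2].
The 10×5 boundary matrix has rank 5 and Smith normal form diag(1,1,1,1,1).

Reading off H_k = ker ∂_k / im ∂_{k+1}:

  H_0: rank C_0 − rank ∂_1 = 5 − 4 = 1, and the invariant factors of ∂_1 are all 1, so H_0 ≅ Z.
  H_1: rank ker ∂_1 − rank ∂_2 = (10 − 4) − 5 = 1, and the invariant factors of ∂_2 are all 1, so H_1 ≅ Z.
  H_2: rank ker ∂_2 − rank ∂_3 = (5 − 5) − 0 = 0, and there is no ∂_3, so H_2 ≅ 0.

As a check, the Euler characteristic is 5 − 10 + 5 = 0, which agrees with 1 − 1 + 0 = 0.
(K is a triangulation of the Möbius band.)

H_0 ≅ Z,  H_1 ≅ Z,  H_2 = 0.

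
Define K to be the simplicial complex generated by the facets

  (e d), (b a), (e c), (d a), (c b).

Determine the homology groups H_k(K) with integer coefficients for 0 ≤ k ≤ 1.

H_0 = Z,  H_1 = Z.

Fix the vertex order a < b < c < d < e and write every simplex with vertices in increasing order. Then dim K = 1 and the simplices of K are:

  0-simplices (5): a, b, c, d, e
  1-simplices (5): ab, ad, bc, ce, de

Hence C_0 ≅ Z^5, C_1 ≅ Z^5.

The boundary map ∂_1: C_1 → C_0 maps an edge to its endpoints' difference, ∂[p,q] = q − p.
The resulting 5×5 matrix has rank 4, and its Smith normal form has invariant factors (1,1,1,1).

Reading off H_k = ker ∂_k / im ∂_{k+1}:

  H_0: rank C_0 − rank ∂_1 = 5 − 4 = 1, and the invariant factors of ∂_1 are all 1, so H_0 ≅ Z.
  H_1: rank ker ∂_1 − rank ∂_2 = (5 − 4) − 0 = 1, and there is no ∂_2, so H_1 ≅ Z.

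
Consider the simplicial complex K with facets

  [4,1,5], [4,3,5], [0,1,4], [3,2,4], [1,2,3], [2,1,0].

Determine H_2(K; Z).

We work with the vertex ordering 0 < 1 < 2 < 3 < 4 < 5. The simplices of K, each written with vertices in increasing order, are:

  0-simplices (6): [0], [1], [2], [3], [4], [5]
  1-simplices (12): [0,1], [0,2], [0,4], [1,2], [1,3], [1,4], [1,5], [2,3], [2,4], [3,4], [3,5], [4,5]
  2-simplices (6): [0,1,2], [0,1,4], [1,2,3], [1,4,5], [2,3,4], [3,4,5]

giving chain groups C_0 ≅ Z^6, C_1 ≅ Z^12, C_2 ≅ Z^6.

∂_1: C_1 → C_0 sends each edge [p,q] (with p < q) to q − p.
As a 6×12 matrix over Z this has rank 5, with invariant factors (1,1,1,1,1).

∂_2: C_2 → C_1 maps a triangle to the signed sum of its edges. For instance
  ∂[2,3,4] = [3,4] − [2,4] + [2,3],
  ∂[1,4,5] = [4,5] − [1,5] + [1,4].
The resulting 12×6 matrix has rank 6, and its Smith normal form has invariant factors (1,1,1,1,1,1).

Computing H_k = (kernel of ∂_k) / (image of ∂_{k+1}):

  H_2: rank ker ∂_2 − rank ∂_3 = (6 − 6) − 0 = 0, and there is no ∂_3, so H_2 ≅ 0.

H_2 = 0.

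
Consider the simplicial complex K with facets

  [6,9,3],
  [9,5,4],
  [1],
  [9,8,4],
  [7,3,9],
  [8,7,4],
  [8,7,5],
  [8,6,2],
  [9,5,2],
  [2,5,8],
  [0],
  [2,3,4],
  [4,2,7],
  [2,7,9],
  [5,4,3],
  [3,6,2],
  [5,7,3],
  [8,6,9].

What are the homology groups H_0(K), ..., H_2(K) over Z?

Fix the vertex order 0 < 1 < 2 < 3 < 4 < 5 < 6 < 7 < 8 < 9 and write every simplex with vertices in increasing order. Then dim K = 2 and the simplices of K are:

  0-simplices (10): [0], [1], [2], [3], [4], [5], [6], [7], [8], [9]
  1-simplices (24): (24 of them)
  2-simplices (16): [2,3,4], [2,3,6], [2,4,7], [2,5,8], [2,5,9], [2,6,8], [2,7,9], [3,4,5], [3,5,7], [3,6,9], [3,7,9], [4,5,9], [4,7,8], [4,8,9], [5,7,8], [6,8,9]

so the chain groups are C_0 ≅ Z^10, C_1 ≅ Z^24, C_2 ≅ Z^16.

The boundary map ∂_1: C_1 → C_0 maps an edge to its endpoints' difference, ∂[p,q] = q − p.
This gives a 10×24 integer matrix of rank 7; reducing to Smith normal form yields diagonal entries (1,1,1,1,1,1,1).

The boundary map ∂_2: C_2 → C_1 maps a triangle to the signed sum of its edges. For instance
  ∂[4,7,8] = [7,8] − [4,8] + [4,7],
  ∂[2,3,6] = [3,6] − [2,6] + [2,3].
This gives a 24×16 integer matrix of rank 15; reducing to Smith normal form yields diagonal entries (1,1,1,1,1,1,1,1,1,1,1,1,1,1,1).

Computing H_k = (kernel of ∂_k) / (image of ∂_{k+1}):

  H_0: rank C_0 − rank ∂_1 = 10 − 7 = 3, and the invariant factors of ∂_1 are all 1, so H_0 ≅ Z^3.
  H_1: rank ker ∂_1 − rank ∂_2 = (24 − 7) − 15 = 2, and the invariant factors of ∂_2 are all 1, so H_1 ≅ Z^2.
  H_2: rank ker ∂_2 − rank ∂_3 = (16 − 15) − 0 = 1, and there is no ∂_3, so H_2 ≅ Z.

(K is a triangulation of the disjoint union of the torus T^2 and a set of 2 points.)

H_0 ≅ Z^3,  H_1 ≅ Z^2,  H_2 ≅ Z.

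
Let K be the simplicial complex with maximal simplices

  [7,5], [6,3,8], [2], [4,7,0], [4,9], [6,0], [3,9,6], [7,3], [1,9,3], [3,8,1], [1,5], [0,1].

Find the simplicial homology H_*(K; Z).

K has 10 vertices, 17 edges, 5 triangles.
rank ∂_0 = 0, rank ∂_1 = 8 ⇒ b_0 = 10 − 0 − 8 = 2; all invariant factors of ∂_1 are 1 so no torsion. So H_0 ≅ Z^2.
rank ∂_1 = 8, rank ∂_2 = 5 ⇒ b_1 = 17 − 8 − 5 = 4; all invariant factors of ∂_2 are 1 so no torsion. So H_1 ≅ Z^4.
rank ∂_2 = 5, rank ∂_3 = 0 ⇒ b_2 = 5 − 5 − 0 = 0. So H_2 ≅ 0.

H_0 ≅ Z^2,  H_1 ≅ Z^4,  H_2 = 0.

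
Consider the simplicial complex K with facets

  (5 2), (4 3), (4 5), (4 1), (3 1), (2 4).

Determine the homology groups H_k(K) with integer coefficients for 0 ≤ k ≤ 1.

H_0 ≅ Z,  H_1 ≅ Z^2.

We work with the vertex ordering 1 < 2 < 3 < 4 < 5. The simplices of K, each written with vertices in increasing order, are:

  0-simplices (5): [1], [2], [3], [4], [5]
  1-simplices (6): [1,3], [1,4], [2,4], [2,5], [3,4], [4,5]

Hence C_0 ≅ Z^5, C_1 ≅ Z^6.

The boundary map ∂_1: C_1 → C_0 sends each edge [p,q] (with p < q) to q − p.
The resulting 5×6 matrix has rank 4, and its Smith normal form has invariant factors (1,1,1,1).

Now H_k = ker ∂_k / im ∂_{k+1}, so:

  H_0: rank C_0 − rank ∂_1 = 5 − 4 = 1, and the invariant factors of ∂_1 are all 1, so H_0 ≅ Z.
  H_1: rank ker ∂_1 − rank ∂_2 = (6 − 4) − 0 = 2, and there is no ∂_2, so H_1 ≅ Z^2.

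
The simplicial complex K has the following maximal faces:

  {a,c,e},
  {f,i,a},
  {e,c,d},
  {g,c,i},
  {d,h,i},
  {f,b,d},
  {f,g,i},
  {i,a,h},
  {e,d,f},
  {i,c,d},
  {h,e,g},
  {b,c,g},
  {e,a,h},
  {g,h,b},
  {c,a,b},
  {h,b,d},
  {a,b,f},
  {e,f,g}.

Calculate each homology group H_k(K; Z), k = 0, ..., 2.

H_0 = Z,  H_1 = Z^2,  H_2 = Z.

Order the vertices as a < b < c < d < e < f < g < h < i. Listing each simplex with vertices in this order, K has dimension 2 with simplices:

  0-simplices (9): a, b, c, d, e, f, g, h, i
  1-simplices (27): ab, ac, ae, af, ah, ai, bc, bd, bf, bg, bh, cd, ce, cg, ci, de, df, dh, di, ef, eg, eh, fg, fi, gh, gi, hi
  2-simplices (18): abc, abf, ace, aeh, afi, ahi, bcg, bdf, bdh, bgh, cde, cdi, cgi, def, dhi, efg, egh, fgi

Hence C_0 ≅ Z^9, C_1 ≅ Z^27, C_2 ≅ Z^18.

Boundary ∂_1: C_1 → C_0 sends each edge [p,q] (with p < q) to q − p. For instance
  ∂ac = c − a.
The resulting 9×27 matrix has rank 8, and its Smith normal form has invariant factors (1,1,1,1,1,1,1,1).

Boundary ∂_2: C_2 → C_1 acts by ∂[p,q,r] = [q,r] − [p,r] + [p,q]. For instance
  ∂ahi = hi − ai + ah,
  ∂bgh = gh − bh + bg.
As a 27×18 matrix over Z this has rank 17, with invariant factors (1,1,1,1,1,1,1,1,1,1,1,1,1,1,1,1,1).

Now H_k = ker ∂_k / im ∂_{k+1}, so:

  H_0: rank C_0 − rank ∂_1 = 9 − 8 = 1, and the invariant factors of ∂_1 are all 1, so H_0 = Z.
  H_1: rank ker ∂_1 − rank ∂_2 = (27 − 8) − 17 = 2, and the invariant factors of ∂_2 are all 1, so H_1 = Z^2.
  H_2: rank ker ∂_2 − rank ∂_3 = (18 − 17) − 0 = 1, and there is no ∂_3, so H_2 = Z.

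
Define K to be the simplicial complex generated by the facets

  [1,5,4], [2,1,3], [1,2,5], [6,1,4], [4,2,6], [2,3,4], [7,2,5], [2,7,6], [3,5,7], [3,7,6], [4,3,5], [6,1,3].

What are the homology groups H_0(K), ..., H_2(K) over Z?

Take the total order 1 < 2 < 3 < 4 < 5 < 6 < 7 on the vertex set. Then K (dimension 2) consists of the simplices:

  0-simplices (7): [1], [2], [3], [4], [5], [6], [7]
  1-simplices (18): [1,2], [1,3], [1,4], [1,5], [1,6], [2,3], [2,4], [2,5], [2,6], [2,7], [3,4], [3,5], [3,6], [3,7], [4,5], [4,6], [5,7], [6,7]
  2-simplices (12): [1,2,3], [1,2,5], [1,3,6], [1,4,5], [1,4,6], [2,3,4], [2,4,6], [2,5,7], [2,6,7], [3,4,5], [3,5,7], [3,6,7]

Hence C_0 ≅ Z^7, C_1 ≅ Z^18, C_2 ≅ Z^12.

The boundary map ∂_1: C_1 → C_0 sends each edge [p,q] (with p < q) to q − p.
The 7×18 boundary matrix has rank 6 and Smith normal form diag(1,1,1,1,1,1).

Boundary ∂_2: C_2 → C_1 acts by ∂[p,q,r] = [q,r] − [p,r] + [p,q]. For instance
  ∂[1,4,5] = [4,5] − [1,5] + [1,4],
  ∂[3,5,7] = [5,7] − [3,7] + [3,5].
As a 18×12 matrix over Z this has rank 12, with invariant factors (1,1,1,1,1,1,1,1,1,1,1,2).

Reading off H_k = ker ∂_k / im ∂_{k+1}:

  H_0: rank C_0 − rank ∂_1 = 7 − 6 = 1, and the invariant factors of ∂_1 are all 1, so H_0 = Z.
  H_1: rank ker ∂_1 − rank ∂_2 = (18 − 6) − 12 = 0, and ∂_2 has invariant factor 2 > 1, so H_1 = Z/2Z.
  H_2: rank ker ∂_2 − rank ∂_3 = (12 − 12) − 0 = 0, and there is no ∂_3, so H_2 = 0.

H_0 ≅ Z,  H_1 ≅ Z/2Z,  H_2 = 0.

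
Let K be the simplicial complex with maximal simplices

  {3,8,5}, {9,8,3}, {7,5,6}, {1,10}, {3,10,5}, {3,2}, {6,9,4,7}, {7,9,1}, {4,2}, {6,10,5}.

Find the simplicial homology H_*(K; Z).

H_0 ≅ Z,  H_1 ≅ Z^3,  H_2 = 0,  H_3 = 0.

Take the total order 1 < 2 < 3 < 4 < 5 < 6 < 7 < 8 < 9 < 10 on the vertex set. Then K (dimension 3) consists of the simplices:

  0-simplices (10): [1], [2], [3], [4], [5], [6], [7], [8], [9], [10]
  1-simplices (21): [1,7], [1,9], [1,10], [2,3], [2,4], [3,5], [3,8], [3,9], [3,10], [4,6], [4,7], [4,9], [5,6], [5,7], [5,8], [5,10], [6,7], [6,9], [6,10], [7,9], [8,9]
  2-simplices (10): [1,7,9], [3,5,8], [3,5,10], [3,8,9], [4,6,7], [4,6,9], [4,7,9], [5,6,7], [5,6,10], [6,7,9]
  3-simplices (1): [4,6,7,9]

so the chain groups are C_0 ≅ Z^10, C_1 ≅ Z^21, C_2 ≅ Z^10, C_3 ≅ Z^1.

The boundary map ∂_1: C_1 → C_0 maps an edge to its endpoints' difference, ∂[p,q] = q − p. For instance
  ∂[4,9] = [9] − [4].
This gives a 10×21 integer matrix of rank 9; reducing to Smith normal form yields diagonal entries (1,1,1,1,1,1,1,1,1).

Boundary ∂_2: C_2 → C_1 sends each 2-simplex [p,q,r] to [q,r] − [p,r] + [p,q]. For instance
  ∂[4,6,9] = [6,9] − [4,9] + [4,6],
  ∂[4,6,7] = [6,7] − [4,7] + [4,6].
The 21×10 boundary matrix has rank 9 and Smith normal form diag(1,1,1,1,1,1,1,1,1).

Boundary ∂_3: C_3 → C_2 sends each 3-simplex σ to the alternating sum Σ_i (−1)^i (σ with its i-th vertex removed). For instance
  ∂[4,6,7,9] = [6,7,9] − [4,7,9] + [4,6,9] − [4,6,7].
The resulting 10×1 matrix has rank 1, and its Smith normal form has invariant factors (1).

Now H_k = ker ∂_k / im ∂_{k+1}, so:

  H_0: rank C_0 − rank ∂_1 = 10 − 9 = 1, and the invariant factors of ∂_1 are all 1, so H_0 ≅ Z.
  H_1: rank ker ∂_1 − rank ∂_2 = (21 − 9) − 9 = 3, and the invariant factors of ∂_2 are all 1, so H_1 ≅ Z^3.
  H_2: rank ker ∂_2 − rank ∂_3 = (10 − 9) − 1 = 0, and the invariant factors of ∂_3 are all 1, so H_2 ≅ 0.
  H_3: rank ker ∂_3 − rank ∂_4 = (1 − 1) − 0 = 0, and there is no ∂_4, so H_3 ≅ 0.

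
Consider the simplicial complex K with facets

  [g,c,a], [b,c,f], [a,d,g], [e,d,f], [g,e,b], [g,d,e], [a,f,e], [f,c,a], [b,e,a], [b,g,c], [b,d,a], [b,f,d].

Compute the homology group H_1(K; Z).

H_1 = Z/2Z.

We work with the vertex ordering a < b < c < d < e < f < g. The simplices of K, each written with vertices in increasing order, are:

  0-simplices (7): a, b, c, d, e, f, g
  1-simplices (18): ab, ac, ad, ae, af, ag, bc, bd, be, bf, bg, cf, cg, de, df, dg, ef, eg
  2-simplices (12): abd, abe, acf, acg, adg, aef, bcf, bcg, bdf, beg, def, deg

so the chain groups are C_0 ≅ Z^7, C_1 ≅ Z^18, C_2 ≅ Z^12.

The boundary map ∂_1: C_1 → C_0 sends each edge [p,q] (with p < q) to q − p.
The 7×18 boundary matrix has rank 6 and Smith normal form diag(1,1,1,1,1,1).

Boundary ∂_2: C_2 → C_1 maps a triangle to the signed sum of its edges. For instance
  ∂aef = ef − af + ae,
  ∂abe = be − ae + ab.
As a 18×12 matrix over Z this has rank 12, with invariant factors (1,1,1,1,1,1,1,1,1,1,1,2).

Computing H_k = (kernel of ∂_k) / (image of ∂_{k+1}):

  H_1: rank ker ∂_1 − rank ∂_2 = (18 − 6) − 12 = 0, and ∂_2 has invariant factor 2 > 1, so H_1 = Z/2Z.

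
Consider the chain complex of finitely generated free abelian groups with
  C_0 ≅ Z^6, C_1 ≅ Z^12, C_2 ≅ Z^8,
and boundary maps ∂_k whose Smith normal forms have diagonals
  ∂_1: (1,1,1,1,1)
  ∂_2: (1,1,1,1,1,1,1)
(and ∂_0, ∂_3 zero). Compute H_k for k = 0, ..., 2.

H_0: b_0 = 6 − 0 − 5 = 1; torsion from ∂_1 factors > 1: none. So H_0 = Z.
H_1: b_1 = 12 − 5 − 7 = 0; torsion from ∂_2 factors > 1: none. So H_1 = 0.
H_2: b_2 = 8 − 7 − 0 = 1; torsion from ∂_3 factors > 1: none. So H_2 = Z.

H_0 = Z,  H_1 = 0,  H_2 = Z.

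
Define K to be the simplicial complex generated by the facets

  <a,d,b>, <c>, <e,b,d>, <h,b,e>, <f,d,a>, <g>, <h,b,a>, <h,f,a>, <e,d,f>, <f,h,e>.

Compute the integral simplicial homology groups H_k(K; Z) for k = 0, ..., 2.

Take the total order a < b < c < d < e < f < g < h on the vertex set. Then K (dimension 2) consists of the simplices:

  0-simplices (8): a, b, c, d, e, f, g, h
  1-simplices (12): ab, ad, af, ah, bd, be, bh, de, df, ef, eh, fh
  2-simplices (8): abd, abh, adf, afh, bde, beh, def, efh

so the chain groups are C_0 ≅ Z^8, C_1 ≅ Z^12, C_2 ≅ Z^8.

∂_1: C_1 → C_0 is given by ∂[p,q] = [q] − [p]. For instance
  ∂ad = d − a.
This gives a 8×12 integer matrix of rank 5; reducing to Smith normal form yields diagonal entries (1,1,1,1,1).

The boundary map ∂_2: C_2 → C_1 acts by ∂[p,q,r] = [q,r] − [p,r] + [p,q]. For instance
  ∂afh = fh − ah + af,
  ∂bde = de − be + bd.
The resulting 12×8 matrix has rank 7, and its Smith normal form has invariant factors (1,1,1,1,1,1,1).

Now H_k = ker ∂_k / im ∂_{k+1}, so:

  H_0: rank C_0 − rank ∂_1 = 8 − 5 = 3, and the invariant factors of ∂_1 are all 1, so H_0 ≅ Z^3.
  H_1: rank ker ∂_1 − rank ∂_2 = (12 − 5) − 7 = 0, and the invariant factors of ∂_2 are all 1, so H_1 ≅ 0.
  H_2: rank ker ∂_2 − rank ∂_3 = (8 − 7) − 0 = 1, and there is no ∂_3, so H_2 ≅ Z.

H_0 = Z^3,  H_1 = 0,  H_2 = Z.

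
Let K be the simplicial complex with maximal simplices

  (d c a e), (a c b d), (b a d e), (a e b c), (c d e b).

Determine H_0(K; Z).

K has 5 vertices, 10 edges, 10 triangles, 5 3-simplices.
rank ∂_0 = 0, rank ∂_1 = 4 ⇒ b_0 = 5 − 0 − 4 = 1; all invariant factors of ∂_1 are 1 so no torsion. So H_0 = Z.

H_0 = Z.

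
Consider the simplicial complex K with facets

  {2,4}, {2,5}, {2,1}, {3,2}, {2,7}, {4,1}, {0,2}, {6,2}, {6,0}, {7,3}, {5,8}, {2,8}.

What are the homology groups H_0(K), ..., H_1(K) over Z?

Fix the vertex order 0 < 1 < 2 < 3 < 4 < 5 < 6 < 7 < 8 and write every simplex with vertices in increasing order. Then dim K = 1 and the simplices of K are:

  0-simplices (9): [0], [1], [2], [3], [4], [5], [6], [7], [8]
  1-simplices (12): [0,2], [0,6], [1,2], [1,4], [2,3], [2,4], [2,5], [2,6], [2,7], [2,8], [3,7], [5,8]

Hence C_0 ≅ Z^9, C_1 ≅ Z^12.

∂_1: C_1 → C_0 maps an edge to its endpoints' difference, ∂[p,q] = q − p. For instance
  ∂[2,4] = [4] − [2].
The 9×12 boundary matrix has rank 8 and Smith normal form diag(1,1,1,1,1,1,1,1).

From H_k ≅ ker(∂_k) / im(∂_{k+1}) we obtain:

  H_0: rank C_0 − rank ∂_1 = 9 − 8 = 1, and the invariant factors of ∂_1 are all 1, so H_0 = Z.
  H_1: rank ker ∂_1 − rank ∂_2 = (12 − 8) − 0 = 4, and there is no ∂_2, so H_1 = Z^4.

(K is a triangulation of a wedge of 4 circles.)

H_0 ≅ Z,  H_1 ≅ Z^4.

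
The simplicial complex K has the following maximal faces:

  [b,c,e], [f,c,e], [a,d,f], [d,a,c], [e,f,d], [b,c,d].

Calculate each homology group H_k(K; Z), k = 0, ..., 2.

H_0 = Z,  H_1 = Z,  H_2 = 0.

Take the total order a < b < c < d < e < f on the vertex set. Then K (dimension 2) consists of the simplices:

  0-simplices (6): a, b, c, d, e, f
  1-simplices (12): ac, ad, af, bc, bd, be, cd, ce, cf, de, df, ef
  2-simplices (6): acd, adf, bcd, bce, cef, def

giving chain groups C_0 ≅ Z^6, C_1 ≅ Z^12, C_2 ≅ Z^6.

The boundary map ∂_1: C_1 → C_0 is given by ∂[p,q] = [q] − [p]. For instance
  ∂bc = c − b.
The resulting 6×12 matrix has rank 5, and its Smith normal form has invariant factors (1,1,1,1,1).

The boundary map ∂_2: C_2 → C_1 acts by ∂[p,q,r] = [q,r] − [p,r] + [p,q]. For instance
  ∂adf = df − af + ad,
  ∂acd = cd − ad + ac.
The resulting 12×6 matrix has rank 6, and its Smith normal form has invariant factors (1,1,1,1,1,1).

Now H_k = ker ∂_k / im ∂_{k+1}, so:

  H_0: rank C_0 − rank ∂_1 = 6 − 5 = 1, and the invariant factors of ∂_1 are all 1, so H_0 ≅ Z.
  H_1: rank ker ∂_1 − rank ∂_2 = (12 − 5) − 6 = 1, and the invariant factors of ∂_2 are all 1, so H_1 ≅ Z.
  H_2: rank ker ∂_2 − rank ∂_3 = (6 − 6) − 0 = 0, and there is no ∂_3, so H_2 ≅ 0.

As a check, the Euler characteristic is 6 − 12 + 6 = 0, which agrees with 1 − 1 + 0 = 0.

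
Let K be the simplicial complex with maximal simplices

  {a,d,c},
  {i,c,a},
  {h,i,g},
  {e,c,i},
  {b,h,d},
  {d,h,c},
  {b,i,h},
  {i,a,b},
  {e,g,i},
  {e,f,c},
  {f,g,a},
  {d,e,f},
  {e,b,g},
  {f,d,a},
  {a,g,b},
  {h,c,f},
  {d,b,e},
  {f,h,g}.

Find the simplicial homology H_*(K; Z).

Order the vertices as a < b < c < d < e < f < g < h < i. Listing each simplex with vertices in this order, K has dimension 2 with simplices:

  0-simplices (9): a, b, c, d, e, f, g, h, i
  1-simplices (27): ab, ac, ad, af, ag, ai, bd, be, bg, bh, bi, cd, ce, cf, ch, ci, de, df, dh, ef, eg, ei, fg, fh, gh, gi, hi
  2-simplices (18): abg, abi, acd, aci, adf, afg, bde, bdh, beg, bhi, cdh, cef, cei, cfh, def, egi, fgh, ghi

giving chain groups C_0 ≅ Z^9, C_1 ≅ Z^27, C_2 ≅ Z^18.

∂_1: C_1 → C_0 is given by ∂[p,q] = [q] − [p]. For instance
  ∂ce = e − c.
The 9×27 boundary matrix has rank 8 and Smith normal form diag(1,1,1,1,1,1,1,1).

The boundary map ∂_2: C_2 → C_1 sends each 2-simplex [p,q,r] to [q,r] − [p,r] + [p,q]. For instance
  ∂aci = ci − ai + ac,
  ∂abi = bi − ai + ab.
This gives a 27×18 integer matrix of rank 18; reducing to Smith normal form yields diagonal entries (1,1,1,1,1,1,1,1,1,1,1,1,1,1,1,1,1,2).

Now H_k = ker ∂_k / im ∂_{k+1}, so:

  H_0: rank C_0 − rank ∂_1 = 9 − 8 = 1, and the invariant factors of ∂_1 are all 1, so H_0 ≅ Z.
  H_1: rank ker ∂_1 − rank ∂_2 = (27 − 8) − 18 = 1, and ∂_2 has invariant factor 2 > 1, so H_1 ≅ Z ⊕ Z/2.
  H_2: rank ker ∂_2 − rank ∂_3 = (18 − 18) − 0 = 0, and there is no ∂_3, so H_2 ≅ 0.

As a check, the Euler characteristic is 9 − 27 + 18 = 0, which agrees with 1 − 1 + 0 = 0.
(K is a triangulation of the Klein bottle.)

H_0 ≅ Z,  H_1 ≅ Z ⊕ Z/2,  H_2 = 0.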